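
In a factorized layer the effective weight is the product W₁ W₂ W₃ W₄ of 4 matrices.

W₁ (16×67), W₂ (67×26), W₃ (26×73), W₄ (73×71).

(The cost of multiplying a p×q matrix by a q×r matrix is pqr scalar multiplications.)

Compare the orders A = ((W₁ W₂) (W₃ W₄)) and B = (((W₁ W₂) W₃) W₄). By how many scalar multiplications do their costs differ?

Order A = ((W₁ W₂) (W₃ W₄)): (W₁ W₂): 16×67 by 67×26 → 16×26, cost 16·67·26 = 27872; (W₃ W₄): 26×73 by 73×71 → 26×71, cost 26·73·71 = 134758; ((W₁ W₂) (W₃ W₄)): 16×26 by 26×71 → 16×71, cost 16·26·71 = 29536; cumulative 192166. Total 192166.
Order B = (((W₁ W₂) W₃) W₄): (W₁ W₂): 16×67 by 67×26 → 16×26, cost 16·67·26 = 27872; ((W₁ W₂) W₃): 16×26 by 26×73 → 16×73, cost 16·26·73 = 30368; cumulative 58240; (((W₁ W₂) W₃) W₄): 16×73 by 73×71 → 16×71, cost 16·73·71 = 82928; cumulative 141168. Total 141168.
Difference: |192166 − 141168| = 50998.

50998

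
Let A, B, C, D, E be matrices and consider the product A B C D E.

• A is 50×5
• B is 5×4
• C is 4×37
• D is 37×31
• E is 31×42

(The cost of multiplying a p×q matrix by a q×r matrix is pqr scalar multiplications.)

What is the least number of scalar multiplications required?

Adjacent pairs: AB = 50·5·4 = 1000; BC = 5·4·37 = 740; CD = 4·37·31 = 4588; DE = 37·31·42 = 48174.
Length 3: A..C: k=1: 0+740+50·5·37=9990; k=2: 1000+0+50·4·37=8400 → min 8400 | B..D: k=2: 0+4588+5·4·31=5208; k=3: 740+0+5·37·31=6475 → min 5208 | C..E: k=3: 0+48174+4·37·42=54390; k=4: 4588+0+4·31·42=9796 → min 9796.
Length 4: A..D: k=1: 0+5208+50·5·31=12958; k=2: 1000+4588+50·4·31=11788; k=3: 8400+0+50·37·31=65750 → min 11788 | B..E: k=2: 0+9796+5·4·42=10636; k=3: 740+48174+5·37·42=56684; k=4: 5208+0+5·31·42=11718 → min 10636.
Length 5: A..E: k=1: 0+10636+50·5·42=21136; k=2: 1000+9796+50·4·42=19196; k=3: 8400+48174+50·37·42=134274; k=4: 11788+0+50·31·42=76888 → min 19196.
Optimal order: ((A B) ((C D) E)) with cost 19196.

19196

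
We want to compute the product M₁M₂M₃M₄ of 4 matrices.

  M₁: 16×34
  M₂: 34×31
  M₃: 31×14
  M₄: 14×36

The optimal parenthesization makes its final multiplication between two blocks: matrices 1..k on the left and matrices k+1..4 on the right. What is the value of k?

Adjacent pairs: M₁M₂ = 16·34·31 = 16864; M₂M₃ = 34·31·14 = 14756; M₃M₄ = 31·14·36 = 15624.
Length 3: M₁..M₃: k=1: 0+14756+16·34·14=22372; k=2: 16864+0+16·31·14=23808 → min 22372 | M₂..M₄: k=2: 0+15624+34·31·36=53568; k=3: 14756+0+34·14·36=31892 → min 31892.
Top-level splits: k=1: (M₁..M₁)·(M₂..M₄) → 0+31892+16·34·36 = 51476; k=2: (M₁..M₂)·(M₃..M₄) → 16864+15624+16·31·36 = 50344; k=3: (M₁..M₃)·(M₄..M₄) → 22372+0+16·14·36 = 30436.
Best split is after M₃, i.e. k = 3.

3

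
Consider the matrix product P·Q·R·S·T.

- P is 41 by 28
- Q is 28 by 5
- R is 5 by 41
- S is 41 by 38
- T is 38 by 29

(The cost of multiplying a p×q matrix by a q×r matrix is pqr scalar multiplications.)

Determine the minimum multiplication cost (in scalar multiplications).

24985

Adjacent pairs: PQ = 41·28·5 = 5740; QR = 28·5·41 = 5740; RS = 5·41·38 = 7790; ST = 41·38·29 = 45182.
Length 3: P..R: k=1: 0+5740+41·28·41=52808; k=2: 5740+0+41·5·41=14145 → min 14145 | Q..S: k=2: 0+7790+28·5·38=13110; k=3: 5740+0+28·41·38=49364 → min 13110 | R..T: k=3: 0+45182+5·41·29=51127; k=4: 7790+0+5·38·29=13300 → min 13300.
Length 4: P..S: k=1: 0+13110+41·28·38=56734; k=2: 5740+7790+41·5·38=21320; k=3: 14145+0+41·41·38=78023 → min 21320 | Q..T: k=2: 0+13300+28·5·29=17360; k=3: 5740+45182+28·41·29=84214; k=4: 13110+0+28·38·29=43966 → min 17360.
Length 5: P..T: k=1: 0+17360+41·28·29=50652; k=2: 5740+13300+41·5·29=24985; k=3: 14145+45182+41·41·29=108076; k=4: 21320+0+41·38·29=66502 → min 24985.
Optimal order: ((P·Q)·((R·S)·T)) with cost 24985.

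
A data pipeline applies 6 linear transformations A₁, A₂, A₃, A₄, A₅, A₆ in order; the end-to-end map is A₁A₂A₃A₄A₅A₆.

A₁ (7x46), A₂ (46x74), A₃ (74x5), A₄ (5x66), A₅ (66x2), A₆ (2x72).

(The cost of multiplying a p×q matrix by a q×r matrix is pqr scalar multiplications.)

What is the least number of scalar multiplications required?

Adjacent pairs: A₁A₂ = 7·46·74 = 23828; A₂A₃ = 46·74·5 = 17020; A₃A₄ = 74·5·66 = 24420; A₄A₅ = 5·66·2 = 660; A₅A₆ = 66·2·72 = 9504.
Length 3: A₁..A₃: k=1: 0+17020+7·46·5=18630; k=2: 23828+0+7·74·5=26418 → min 18630 | A₂..A₄: k=2: 0+24420+46·74·66=249084; k=3: 17020+0+46·5·66=32200 → min 32200 | A₃..A₅: k=3: 0+660+74·5·2=1400; k=4: 24420+0+74·66·2=34188 → min 1400 | A₄..A₆: k=4: 0+9504+5·66·72=33264; k=5: 660+0+5·2·72=1380 → min 1380.
Length 4: A₁..A₄: k=1: 0+32200+7·46·66=53452; k=2: 23828+24420+7·74·66=82436; k=3: 18630+0+7·5·66=20940 → min 20940 | A₂..A₅: k=2: 0+1400+46·74·2=8208; k=3: 17020+660+46·5·2=18140; k=4: 32200+0+46·66·2=38272 → min 8208 | A₃..A₆: k=3: 0+1380+74·5·72=28020; k=4: 24420+9504+74·66·72=385572; k=5: 1400+0+74·2·72=12056 → min 12056.
Length 5: A₁..A₅: k=1: 0+8208+7·46·2=8852; k=2: 23828+1400+7·74·2=26264; k=3: 18630+660+7·5·2=19360; k=4: 20940+0+7·66·2=21864 → min 8852 | A₂..A₆: k=2: 0+12056+46·74·72=257144; k=3: 17020+1380+46·5·72=34960; k=4: 32200+9504+46·66·72=260296; k=5: 8208+0+46·2·72=14832 → min 14832.
Length 6: A₁..A₆: k=1: 0+14832+7·46·72=38016; k=2: 23828+12056+7·74·72=73180; k=3: 18630+1380+7·5·72=22530; k=4: 20940+9504+7·66·72=63708; k=5: 8852+0+7·2·72=9860 → min 9860.
Optimal order: ((A₁(A₂(A₃(A₄A₅))))A₆) with cost 9860.

9860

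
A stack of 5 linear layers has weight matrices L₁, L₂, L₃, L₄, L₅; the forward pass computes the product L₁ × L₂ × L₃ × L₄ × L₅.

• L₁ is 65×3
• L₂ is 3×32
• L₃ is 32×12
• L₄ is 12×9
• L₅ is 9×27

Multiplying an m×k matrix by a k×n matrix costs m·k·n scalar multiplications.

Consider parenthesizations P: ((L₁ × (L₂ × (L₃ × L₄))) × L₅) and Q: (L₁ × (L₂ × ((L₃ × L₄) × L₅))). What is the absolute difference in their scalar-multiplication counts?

Order P = ((L₁ × (L₂ × (L₃ × L₄))) × L₅): (L₃ × L₄): 32×12 by 12×9 → 32×9, cost 32·12·9 = 3456; (L₂ × (L₃ × L₄)): 3×32 by 32×9 → 3×9, cost 3·32·9 = 864; cumulative 4320; (L₁ × (L₂ × (L₃ × L₄))): 65×3 by 3×9 → 65×9, cost 65·3·9 = 1755; cumulative 6075; ((L₁ × (L₂ × (L₃ × L₄))) × L₅): 65×9 by 9×27 → 65×27, cost 65·9·27 = 15795; cumulative 21870. Total 21870.
Order Q = (L₁ × (L₂ × ((L₃ × L₄) × L₅))): (L₃ × L₄): 32×12 by 12×9 → 32×9, cost 32·12·9 = 3456; ((L₃ × L₄) × L₅): 32×9 by 9×27 → 32×27, cost 32·9·27 = 7776; cumulative 11232; (L₂ × ((L₃ × L₄) × L₅)): 3×32 by 32×27 → 3×27, cost 3·32·27 = 2592; cumulative 13824; (L₁ × (L₂ × ((L₃ × L₄) × L₅))): 65×3 by 3×27 → 65×27, cost 65·3·27 = 5265; cumulative 19089. Total 19089.
Difference: |21870 − 19089| = 2781.

2781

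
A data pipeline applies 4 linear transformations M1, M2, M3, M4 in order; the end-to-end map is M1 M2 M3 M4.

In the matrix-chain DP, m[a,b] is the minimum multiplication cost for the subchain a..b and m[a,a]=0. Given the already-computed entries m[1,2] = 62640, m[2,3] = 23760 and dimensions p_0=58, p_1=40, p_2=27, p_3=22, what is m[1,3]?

74800

m[1,3] = min over k∈[1,2] of m[1,k]+m[k+1,3]+p_{0}·p_k·p_{3}.
k=1: 0 + 23760 + 58·40·22 = 74800; k=2: 62640 + 0 + 58·27·22 = 97092.
Minimum: 74800 at k=1.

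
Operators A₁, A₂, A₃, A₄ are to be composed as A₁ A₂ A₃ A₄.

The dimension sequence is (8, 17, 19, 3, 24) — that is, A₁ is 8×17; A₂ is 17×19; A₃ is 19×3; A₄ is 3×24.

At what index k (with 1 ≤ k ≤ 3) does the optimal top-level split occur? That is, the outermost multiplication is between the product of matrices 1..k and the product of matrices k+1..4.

Adjacent pairs: A₁A₂ = 8·17·19 = 2584; A₂A₃ = 17·19·3 = 969; A₃A₄ = 19·3·24 = 1368.
Length 3: A₁..A₃: k=1: 0+969+8·17·3=1377; k=2: 2584+0+8·19·3=3040 → min 1377 | A₂..A₄: k=2: 0+1368+17·19·24=9120; k=3: 969+0+17·3·24=2193 → min 2193.
Top-level splits: k=1: (A₁..A₁)·(A₂..A₄) → 0+2193+8·17·24 = 5457; k=2: (A₁..A₂)·(A₃..A₄) → 2584+1368+8·19·24 = 7600; k=3: (A₁..A₃)·(A₄..A₄) → 1377+0+8·3·24 = 1953.
Best split is after A₃, i.e. k = 3.

3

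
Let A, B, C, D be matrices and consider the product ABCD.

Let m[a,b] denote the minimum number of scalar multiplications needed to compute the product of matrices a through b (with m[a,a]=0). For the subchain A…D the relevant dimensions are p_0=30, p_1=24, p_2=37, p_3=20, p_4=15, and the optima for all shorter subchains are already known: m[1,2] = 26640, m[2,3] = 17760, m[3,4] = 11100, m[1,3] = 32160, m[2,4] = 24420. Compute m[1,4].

35220

m[1,4] = min over k∈[1,3] of m[1,k]+m[k+1,4]+p_{0}·p_k·p_{4}.
k=1: 0 + 24420 + 30·24·15 = 35220; k=2: 26640 + 11100 + 30·37·15 = 54390; k=3: 32160 + 0 + 30·20·15 = 41160.
Minimum: 35220 at k=1.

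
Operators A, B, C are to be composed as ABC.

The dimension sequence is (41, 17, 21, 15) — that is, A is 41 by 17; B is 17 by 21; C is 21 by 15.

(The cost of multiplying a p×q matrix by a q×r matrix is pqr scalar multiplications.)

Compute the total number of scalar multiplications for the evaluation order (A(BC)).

(BC): 17×21 by 21×15 → 17×15, cost 17·21·15 = 5355
(A(BC)): 41×17 by 17×15 → 41×15, cost 41·17·15 = 10455; cumulative 15810
Total: 15810 scalar multiplications.

15810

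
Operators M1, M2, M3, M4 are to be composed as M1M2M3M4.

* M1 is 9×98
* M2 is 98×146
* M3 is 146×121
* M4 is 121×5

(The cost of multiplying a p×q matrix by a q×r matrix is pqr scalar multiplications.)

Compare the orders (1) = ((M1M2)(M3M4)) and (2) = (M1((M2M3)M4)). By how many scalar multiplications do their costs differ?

1571296

Order (1) = ((M1M2)(M3M4)): (M1M2): 9×98 by 98×146 → 9×146, cost 9·98·146 = 128772; (M3M4): 146×121 by 121×5 → 146×5, cost 146·121·5 = 88330; ((M1M2)(M3M4)): 9×146 by 146×5 → 9×5, cost 9·146·5 = 6570; cumulative 223672. Total 223672.
Order (2) = (M1((M2M3)M4)): (M2M3): 98×146 by 146×121 → 98×121, cost 98·146·121 = 1731268; ((M2M3)M4): 98×121 by 121×5 → 98×5, cost 98·121·5 = 59290; cumulative 1790558; (M1((M2M3)M4)): 9×98 by 98×5 → 9×5, cost 9·98·5 = 4410; cumulative 1794968. Total 1794968.
Difference: |223672 − 1794968| = 1571296.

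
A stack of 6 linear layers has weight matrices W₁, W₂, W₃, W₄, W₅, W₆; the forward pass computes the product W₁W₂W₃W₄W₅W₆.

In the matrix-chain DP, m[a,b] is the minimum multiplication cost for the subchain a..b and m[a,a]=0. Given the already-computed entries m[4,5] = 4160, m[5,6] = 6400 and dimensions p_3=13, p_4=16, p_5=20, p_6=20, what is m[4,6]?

9360

m[4,6] = min over k∈[4,5] of m[4,k]+m[k+1,6]+p_{3}·p_k·p_{6}.
k=4: 0 + 6400 + 13·16·20 = 10560; k=5: 4160 + 0 + 13·20·20 = 9360.
Minimum: 9360 at k=5.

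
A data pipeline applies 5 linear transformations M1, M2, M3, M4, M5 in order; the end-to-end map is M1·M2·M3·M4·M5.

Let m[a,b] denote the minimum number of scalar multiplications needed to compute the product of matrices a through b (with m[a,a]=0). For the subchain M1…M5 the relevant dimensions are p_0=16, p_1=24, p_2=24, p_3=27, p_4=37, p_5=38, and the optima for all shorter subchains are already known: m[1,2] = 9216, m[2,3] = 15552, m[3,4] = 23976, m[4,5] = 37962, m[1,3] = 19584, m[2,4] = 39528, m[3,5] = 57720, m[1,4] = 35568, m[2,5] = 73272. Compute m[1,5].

m[1,5] = min over k∈[1,4] of m[1,k]+m[k+1,5]+p_{0}·p_k·p_{5}.
k=1: 0 + 73272 + 16·24·38 = 87864; k=2: 9216 + 57720 + 16·24·38 = 81528; k=3: 19584 + 37962 + 16·27·38 = 73962; k=4: 35568 + 0 + 16·37·38 = 58064.
Minimum: 58064 at k=4.

58064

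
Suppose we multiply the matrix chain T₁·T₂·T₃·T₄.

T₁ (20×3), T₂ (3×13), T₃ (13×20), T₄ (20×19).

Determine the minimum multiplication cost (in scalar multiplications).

Adjacent pairs: T₁T₂ = 20·3·13 = 780; T₂T₃ = 3·13·20 = 780; T₃T₄ = 13·20·19 = 4940.
Length 3: T₁..T₃: k=1: 0+780+20·3·20=1980; k=2: 780+0+20·13·20=5980 → min 1980 | T₂..T₄: k=2: 0+4940+3·13·19=5681; k=3: 780+0+3·20·19=1920 → min 1920.
Length 4: T₁..T₄: k=1: 0+1920+20·3·19=3060; k=2: 780+4940+20·13·19=10660; k=3: 1980+0+20·20·19=9580 → min 3060.
Optimal order: (T₁·((T₂·T₃)·T₄)) with cost 3060.

3060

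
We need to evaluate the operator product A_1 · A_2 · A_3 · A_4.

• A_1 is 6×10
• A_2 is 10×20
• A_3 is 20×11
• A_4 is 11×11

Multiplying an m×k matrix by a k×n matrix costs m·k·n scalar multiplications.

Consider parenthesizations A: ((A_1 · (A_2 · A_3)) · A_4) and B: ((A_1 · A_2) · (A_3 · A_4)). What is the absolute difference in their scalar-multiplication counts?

Order A = ((A_1 · (A_2 · A_3)) · A_4): (A_2 · A_3): 10×20 by 20×11 → 10×11, cost 10·20·11 = 2200; (A_1 · (A_2 · A_3)): 6×10 by 10×11 → 6×11, cost 6·10·11 = 660; cumulative 2860; ((A_1 · (A_2 · A_3)) · A_4): 6×11 by 11×11 → 6×11, cost 6·11·11 = 726; cumulative 3586. Total 3586.
Order B = ((A_1 · A_2) · (A_3 · A_4)): (A_1 · A_2): 6×10 by 10×20 → 6×20, cost 6·10·20 = 1200; (A_3 · A_4): 20×11 by 11×11 → 20×11, cost 20·11·11 = 2420; ((A_1 · A_2) · (A_3 · A_4)): 6×20 by 20×11 → 6×11, cost 6·20·11 = 1320; cumulative 4940. Total 4940.
Difference: |3586 − 4940| = 1354.

1354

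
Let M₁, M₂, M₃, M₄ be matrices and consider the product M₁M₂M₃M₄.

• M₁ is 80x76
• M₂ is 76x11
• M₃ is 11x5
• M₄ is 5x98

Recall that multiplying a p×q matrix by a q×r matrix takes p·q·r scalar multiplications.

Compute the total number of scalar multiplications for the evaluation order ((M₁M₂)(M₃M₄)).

(M₁M₂): 80×76 by 76×11 → 80×11, cost 80·76·11 = 66880
(M₃M₄): 11×5 by 5×98 → 11×98, cost 11·5·98 = 5390
((M₁M₂)(M₃M₄)): 80×11 by 11×98 → 80×98, cost 80·11·98 = 86240; cumulative 158510
Total: 158510 scalar multiplications.

158510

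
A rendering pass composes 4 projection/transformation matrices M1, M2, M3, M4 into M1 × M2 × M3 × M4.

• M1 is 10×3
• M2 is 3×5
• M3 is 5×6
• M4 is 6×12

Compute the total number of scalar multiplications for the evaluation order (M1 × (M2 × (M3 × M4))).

(M3 × M4): 5×6 by 6×12 → 5×12, cost 5·6·12 = 360
(M2 × (M3 × M4)): 3×5 by 5×12 → 3×12, cost 3·5·12 = 180; cumulative 540
(M1 × (M2 × (M3 × M4))): 10×3 by 3×12 → 10×12, cost 10·3·12 = 360; cumulative 900
Total: 900 scalar multiplications.

900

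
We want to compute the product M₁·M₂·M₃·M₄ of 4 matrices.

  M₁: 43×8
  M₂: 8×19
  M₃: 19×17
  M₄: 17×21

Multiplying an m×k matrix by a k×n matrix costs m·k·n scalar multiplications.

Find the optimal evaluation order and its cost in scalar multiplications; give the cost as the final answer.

12664

Adjacent pairs: M₁M₂ = 43·8·19 = 6536; M₂M₃ = 8·19·17 = 2584; M₃M₄ = 19·17·21 = 6783.
Length 3: M₁..M₃: k=1: 0+2584+43·8·17=8432; k=2: 6536+0+43·19·17=20425 → min 8432 | M₂..M₄: k=2: 0+6783+8·19·21=9975; k=3: 2584+0+8·17·21=5440 → min 5440.
Length 4: M₁..M₄: k=1: 0+5440+43·8·21=12664; k=2: 6536+6783+43·19·21=30476; k=3: 8432+0+43·17·21=23783 → min 12664.
Optimal parenthesization: (M₁·((M₂·M₃)·M₄)) with cost 12664.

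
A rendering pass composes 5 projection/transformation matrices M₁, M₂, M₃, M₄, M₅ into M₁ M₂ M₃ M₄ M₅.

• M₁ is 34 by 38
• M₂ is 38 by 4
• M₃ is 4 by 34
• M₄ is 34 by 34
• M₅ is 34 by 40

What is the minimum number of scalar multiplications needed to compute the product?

Adjacent pairs: M₁M₂ = 34·38·4 = 5168; M₂M₃ = 38·4·34 = 5168; M₃M₄ = 4·34·34 = 4624; M₄M₅ = 34·34·40 = 46240.
Length 3: M₁..M₃: k=1: 0+5168+34·38·34=49096; k=2: 5168+0+34·4·34=9792 → min 9792 | M₂..M₄: k=2: 0+4624+38·4·34=9792; k=3: 5168+0+38·34·34=49096 → min 9792 | M₃..M₅: k=3: 0+46240+4·34·40=51680; k=4: 4624+0+4·34·40=10064 → min 10064.
Length 4: M₁..M₄: k=1: 0+9792+34·38·34=53720; k=2: 5168+4624+34·4·34=14416; k=3: 9792+0+34·34·34=49096 → min 14416 | M₂..M₅: k=2: 0+10064+38·4·40=16144; k=3: 5168+46240+38·34·40=103088; k=4: 9792+0+38·34·40=61472 → min 16144.
Length 5: M₁..M₅: k=1: 0+16144+34·38·40=67824; k=2: 5168+10064+34·4·40=20672; k=3: 9792+46240+34·34·40=102272; k=4: 14416+0+34·34·40=60656 → min 20672.
Optimal order: ((M₁ M₂) ((M₃ M₄) M₅)) with cost 20672.

20672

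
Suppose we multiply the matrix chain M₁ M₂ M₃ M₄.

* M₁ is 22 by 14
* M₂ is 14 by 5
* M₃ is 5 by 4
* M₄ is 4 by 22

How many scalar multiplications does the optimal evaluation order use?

Adjacent pairs: M₁M₂ = 22·14·5 = 1540; M₂M₃ = 14·5·4 = 280; M₃M₄ = 5·4·22 = 440.
Length 3: M₁..M₃: k=1: 0+280+22·14·4=1512; k=2: 1540+0+22·5·4=1980 → min 1512 | M₂..M₄: k=2: 0+440+14·5·22=1980; k=3: 280+0+14·4·22=1512 → min 1512.
Length 4: M₁..M₄: k=1: 0+1512+22·14·22=8288; k=2: 1540+440+22·5·22=4400; k=3: 1512+0+22·4·22=3448 → min 3448.
Optimal order: ((M₁ (M₂ M₃)) M₄) with cost 3448.

3448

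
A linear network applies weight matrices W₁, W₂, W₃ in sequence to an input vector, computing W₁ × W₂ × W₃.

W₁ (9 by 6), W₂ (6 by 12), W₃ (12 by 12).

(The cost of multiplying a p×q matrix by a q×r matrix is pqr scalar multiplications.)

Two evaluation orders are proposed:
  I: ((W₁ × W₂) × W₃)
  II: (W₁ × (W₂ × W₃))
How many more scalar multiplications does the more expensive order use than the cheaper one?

432

Order I = ((W₁ × W₂) × W₃): (W₁ × W₂): 9×6 by 6×12 → 9×12, cost 9·6·12 = 648; ((W₁ × W₂) × W₃): 9×12 by 12×12 → 9×12, cost 9·12·12 = 1296; cumulative 1944. Total 1944.
Order II = (W₁ × (W₂ × W₃)): (W₂ × W₃): 6×12 by 12×12 → 6×12, cost 6·12·12 = 864; (W₁ × (W₂ × W₃)): 9×6 by 6×12 → 9×12, cost 9·6·12 = 648; cumulative 1512. Total 1512.
Difference: |1944 − 1512| = 432.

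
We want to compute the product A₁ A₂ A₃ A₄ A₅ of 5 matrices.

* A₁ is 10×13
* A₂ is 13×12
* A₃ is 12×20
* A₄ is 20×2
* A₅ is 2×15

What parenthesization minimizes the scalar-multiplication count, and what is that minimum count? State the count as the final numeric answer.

1352

Adjacent pairs: A₁A₂ = 10·13·12 = 1560; A₂A₃ = 13·12·20 = 3120; A₃A₄ = 12·20·2 = 480; A₄A₅ = 20·2·15 = 600.
Length 3: A₁..A₃: k=1: 0+3120+10·13·20=5720; k=2: 1560+0+10·12·20=3960 → min 3960 | A₂..A₄: k=2: 0+480+13·12·2=792; k=3: 3120+0+13·20·2=3640 → min 792 | A₃..A₅: k=3: 0+600+12·20·15=4200; k=4: 480+0+12·2·15=840 → min 840.
Length 4: A₁..A₄: k=1: 0+792+10·13·2=1052; k=2: 1560+480+10·12·2=2280; k=3: 3960+0+10·20·2=4360 → min 1052 | A₂..A₅: k=2: 0+840+13·12·15=3180; k=3: 3120+600+13·20·15=7620; k=4: 792+0+13·2·15=1182 → min 1182.
Length 5: A₁..A₅: k=1: 0+1182+10·13·15=3132; k=2: 1560+840+10·12·15=4200; k=3: 3960+600+10·20·15=7560; k=4: 1052+0+10·2·15=1352 → min 1352.
Optimal parenthesization: ((A₁ (A₂ (A₃ A₄))) A₅) with cost 1352.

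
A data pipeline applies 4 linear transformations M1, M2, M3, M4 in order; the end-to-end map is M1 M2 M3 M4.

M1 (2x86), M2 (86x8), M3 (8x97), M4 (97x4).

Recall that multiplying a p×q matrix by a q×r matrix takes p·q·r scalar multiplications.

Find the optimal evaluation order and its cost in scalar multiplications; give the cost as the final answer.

Adjacent pairs: M1M2 = 2·86·8 = 1376; M2M3 = 86·8·97 = 66736; M3M4 = 8·97·4 = 3104.
Length 3: M1..M3: k=1: 0+66736+2·86·97=83420; k=2: 1376+0+2·8·97=2928 → min 2928 | M2..M4: k=2: 0+3104+86·8·4=5856; k=3: 66736+0+86·97·4=100104 → min 5856.
Length 4: M1..M4: k=1: 0+5856+2·86·4=6544; k=2: 1376+3104+2·8·4=4544; k=3: 2928+0+2·97·4=3704 → min 3704.
Optimal parenthesization: (((M1 M2) M3) M4) with cost 3704.

3704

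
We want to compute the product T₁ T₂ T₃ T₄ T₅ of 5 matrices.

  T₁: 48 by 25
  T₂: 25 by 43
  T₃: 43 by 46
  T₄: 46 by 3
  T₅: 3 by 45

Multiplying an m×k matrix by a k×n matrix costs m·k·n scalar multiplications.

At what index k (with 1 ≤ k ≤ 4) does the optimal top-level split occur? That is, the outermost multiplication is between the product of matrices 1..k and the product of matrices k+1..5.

4

Adjacent pairs: T₁T₂ = 48·25·43 = 51600; T₂T₃ = 25·43·46 = 49450; T₃T₄ = 43·46·3 = 5934; T₄T₅ = 46·3·45 = 6210.
Length 3: T₁..T₃: k=1: 0+49450+48·25·46=104650; k=2: 51600+0+48·43·46=146544 → min 104650 | T₂..T₄: k=2: 0+5934+25·43·3=9159; k=3: 49450+0+25·46·3=52900 → min 9159 | T₃..T₅: k=3: 0+6210+43·46·45=95220; k=4: 5934+0+43·3·45=11739 → min 11739.
Length 4: T₁..T₄: k=1: 0+9159+48·25·3=12759; k=2: 51600+5934+48·43·3=63726; k=3: 104650+0+48·46·3=111274 → min 12759 | T₂..T₅: k=2: 0+11739+25·43·45=60114; k=3: 49450+6210+25·46·45=107410; k=4: 9159+0+25·3·45=12534 → min 12534.
Top-level splits: k=1: (T₁..T₁)·(T₂..T₅) → 0+12534+48·25·45 = 66534; k=2: (T₁..T₂)·(T₃..T₅) → 51600+11739+48·43·45 = 156219; k=3: (T₁..T₃)·(T₄..T₅) → 104650+6210+48·46·45 = 210220; k=4: (T₁..T₄)·(T₅..T₅) → 12759+0+48·3·45 = 19239.
Best split is after T₄, i.e. k = 4.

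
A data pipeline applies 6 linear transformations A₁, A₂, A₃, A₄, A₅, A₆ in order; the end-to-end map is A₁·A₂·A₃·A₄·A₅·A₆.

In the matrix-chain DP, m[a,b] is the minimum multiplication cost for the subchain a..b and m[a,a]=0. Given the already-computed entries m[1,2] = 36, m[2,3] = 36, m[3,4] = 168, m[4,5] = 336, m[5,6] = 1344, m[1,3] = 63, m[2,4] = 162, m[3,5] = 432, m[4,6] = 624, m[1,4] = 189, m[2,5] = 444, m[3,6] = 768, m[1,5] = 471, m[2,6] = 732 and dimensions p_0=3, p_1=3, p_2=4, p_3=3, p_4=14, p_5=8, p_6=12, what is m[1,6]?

759

m[1,6] = min over k∈[1,5] of m[1,k]+m[k+1,6]+p_{0}·p_k·p_{6}.
k=1: 0 + 732 + 3·3·12 = 840; k=2: 36 + 768 + 3·4·12 = 948; k=3: 63 + 624 + 3·3·12 = 795; k=4: 189 + 1344 + 3·14·12 = 2037; k=5: 471 + 0 + 3·8·12 = 759.
Minimum: 759 at k=5.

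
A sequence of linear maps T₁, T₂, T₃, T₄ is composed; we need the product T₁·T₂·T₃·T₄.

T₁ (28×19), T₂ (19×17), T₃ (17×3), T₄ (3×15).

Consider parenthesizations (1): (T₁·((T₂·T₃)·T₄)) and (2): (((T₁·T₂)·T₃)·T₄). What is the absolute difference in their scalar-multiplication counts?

Order (1) = (T₁·((T₂·T₃)·T₄)): (T₂·T₃): 19×17 by 17×3 → 19×3, cost 19·17·3 = 969; ((T₂·T₃)·T₄): 19×3 by 3×15 → 19×15, cost 19·3·15 = 855; cumulative 1824; (T₁·((T₂·T₃)·T₄)): 28×19 by 19×15 → 28×15, cost 28·19·15 = 7980; cumulative 9804. Total 9804.
Order (2) = (((T₁·T₂)·T₃)·T₄): (T₁·T₂): 28×19 by 19×17 → 28×17, cost 28·19·17 = 9044; ((T₁·T₂)·T₃): 28×17 by 17×3 → 28×3, cost 28·17·3 = 1428; cumulative 10472; (((T₁·T₂)·T₃)·T₄): 28×3 by 3×15 → 28×15, cost 28·3·15 = 1260; cumulative 11732. Total 11732.
Difference: |9804 − 11732| = 1928.

1928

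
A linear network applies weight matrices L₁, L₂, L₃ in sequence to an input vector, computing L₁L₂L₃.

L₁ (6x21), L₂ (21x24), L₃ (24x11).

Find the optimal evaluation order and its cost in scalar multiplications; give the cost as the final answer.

(L₁(L₂L₃)): cost 6930.
((L₁L₂)L₃): cost 4608.
Optimal: ((L₁L₂)L₃) with cost 4608.

4608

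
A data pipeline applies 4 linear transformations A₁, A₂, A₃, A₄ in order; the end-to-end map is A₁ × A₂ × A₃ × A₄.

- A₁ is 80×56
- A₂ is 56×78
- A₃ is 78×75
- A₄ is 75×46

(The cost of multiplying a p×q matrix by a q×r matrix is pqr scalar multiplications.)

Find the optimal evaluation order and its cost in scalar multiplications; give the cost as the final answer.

676108

Adjacent pairs: A₁A₂ = 80·56·78 = 349440; A₂A₃ = 56·78·75 = 327600; A₃A₄ = 78·75·46 = 269100.
Length 3: A₁..A₃: k=1: 0+327600+80·56·75=663600; k=2: 349440+0+80·78·75=817440 → min 663600 | A₂..A₄: k=2: 0+269100+56·78·46=470028; k=3: 327600+0+56·75·46=520800 → min 470028.
Length 4: A₁..A₄: k=1: 0+470028+80·56·46=676108; k=2: 349440+269100+80·78·46=905580; k=3: 663600+0+80·75·46=939600 → min 676108.
Optimal parenthesization: (A₁ × (A₂ × (A₃ × A₄))) with cost 676108.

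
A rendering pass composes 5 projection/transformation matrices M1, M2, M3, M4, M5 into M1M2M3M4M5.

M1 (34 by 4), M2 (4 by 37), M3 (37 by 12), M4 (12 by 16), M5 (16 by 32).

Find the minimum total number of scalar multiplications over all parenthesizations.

8944

Adjacent pairs: M1M2 = 34·4·37 = 5032; M2M3 = 4·37·12 = 1776; M3M4 = 37·12·16 = 7104; M4M5 = 12·16·32 = 6144.
Length 3: M1..M3: k=1: 0+1776+34·4·12=3408; k=2: 5032+0+34·37·12=20128 → min 3408 | M2..M4: k=2: 0+7104+4·37·16=9472; k=3: 1776+0+4·12·16=2544 → min 2544 | M3..M5: k=3: 0+6144+37·12·32=20352; k=4: 7104+0+37·16·32=26048 → min 20352.
Length 4: M1..M4: k=1: 0+2544+34·4·16=4720; k=2: 5032+7104+34·37·16=32264; k=3: 3408+0+34·12·16=9936 → min 4720 | M2..M5: k=2: 0+20352+4·37·32=25088; k=3: 1776+6144+4·12·32=9456; k=4: 2544+0+4·16·32=4592 → min 4592.
Length 5: M1..M5: k=1: 0+4592+34·4·32=8944; k=2: 5032+20352+34·37·32=65640; k=3: 3408+6144+34·12·32=22608; k=4: 4720+0+34·16·32=22128 → min 8944.
Optimal order: (M1(((M2M3)M4)M5)) with cost 8944.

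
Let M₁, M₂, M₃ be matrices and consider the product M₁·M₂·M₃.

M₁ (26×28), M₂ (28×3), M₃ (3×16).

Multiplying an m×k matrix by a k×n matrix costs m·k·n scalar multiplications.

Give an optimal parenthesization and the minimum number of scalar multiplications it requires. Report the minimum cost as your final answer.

3432

(M₁·(M₂·M₃)): cost 12992.
((M₁·M₂)·M₃): cost 3432.
Optimal: ((M₁·M₂)·M₃) with cost 3432.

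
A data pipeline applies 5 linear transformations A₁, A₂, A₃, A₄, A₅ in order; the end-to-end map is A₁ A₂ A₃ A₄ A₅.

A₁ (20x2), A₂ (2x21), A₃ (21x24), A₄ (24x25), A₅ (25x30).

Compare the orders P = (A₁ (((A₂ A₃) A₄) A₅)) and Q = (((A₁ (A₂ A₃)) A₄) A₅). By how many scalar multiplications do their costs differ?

24060

Order P = (A₁ (((A₂ A₃) A₄) A₅)): (A₂ A₃): 2×21 by 21×24 → 2×24, cost 2·21·24 = 1008; ((A₂ A₃) A₄): 2×24 by 24×25 → 2×25, cost 2·24·25 = 1200; cumulative 2208; (((A₂ A₃) A₄) A₅): 2×25 by 25×30 → 2×30, cost 2·25·30 = 1500; cumulative 3708; (A₁ (((A₂ A₃) A₄) A₅)): 20×2 by 2×30 → 20×30, cost 20·2·30 = 1200; cumulative 4908. Total 4908.
Order Q = (((A₁ (A₂ A₃)) A₄) A₅): (A₂ A₃): 2×21 by 21×24 → 2×24, cost 2·21·24 = 1008; (A₁ (A₂ A₃)): 20×2 by 2×24 → 20×24, cost 20·2·24 = 960; cumulative 1968; ((A₁ (A₂ A₃)) A₄): 20×24 by 24×25 → 20×25, cost 20·24·25 = 12000; cumulative 13968; (((A₁ (A₂ A₃)) A₄) A₅): 20×25 by 25×30 → 20×30, cost 20·25·30 = 15000; cumulative 28968. Total 28968.
Difference: |4908 − 28968| = 24060.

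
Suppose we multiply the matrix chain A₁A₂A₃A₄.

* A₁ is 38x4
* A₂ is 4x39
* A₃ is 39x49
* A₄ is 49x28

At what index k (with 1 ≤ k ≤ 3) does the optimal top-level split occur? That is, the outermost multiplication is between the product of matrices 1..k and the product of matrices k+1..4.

Adjacent pairs: A₁A₂ = 38·4·39 = 5928; A₂A₃ = 4·39·49 = 7644; A₃A₄ = 39·49·28 = 53508.
Length 3: A₁..A₃: k=1: 0+7644+38·4·49=15092; k=2: 5928+0+38·39·49=78546 → min 15092 | A₂..A₄: k=2: 0+53508+4·39·28=57876; k=3: 7644+0+4·49·28=13132 → min 13132.
Top-level splits: k=1: (A₁..A₁)·(A₂..A₄) → 0+13132+38·4·28 = 17388; k=2: (A₁..A₂)·(A₃..A₄) → 5928+53508+38·39·28 = 100932; k=3: (A₁..A₃)·(A₄..A₄) → 15092+0+38·49·28 = 67228.
Best split is after A₁, i.e. k = 1.

1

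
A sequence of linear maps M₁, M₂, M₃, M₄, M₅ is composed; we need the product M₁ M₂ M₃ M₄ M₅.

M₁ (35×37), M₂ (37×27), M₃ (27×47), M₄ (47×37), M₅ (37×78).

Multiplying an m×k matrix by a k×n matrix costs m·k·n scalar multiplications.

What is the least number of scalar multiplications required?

Adjacent pairs: M₁M₂ = 35·37·27 = 34965; M₂M₃ = 37·27·47 = 46953; M₃M₄ = 27·47·37 = 46953; M₄M₅ = 47·37·78 = 135642.
Length 3: M₁..M₃: k=1: 0+46953+35·37·47=107818; k=2: 34965+0+35·27·47=79380 → min 79380 | M₂..M₄: k=2: 0+46953+37·27·37=83916; k=3: 46953+0+37·47·37=111296 → min 83916 | M₃..M₅: k=3: 0+135642+27·47·78=234624; k=4: 46953+0+27·37·78=124875 → min 124875.
Length 4: M₁..M₄: k=1: 0+83916+35·37·37=131831; k=2: 34965+46953+35·27·37=116883; k=3: 79380+0+35·47·37=140245 → min 116883 | M₂..M₅: k=2: 0+124875+37·27·78=202797; k=3: 46953+135642+37·47·78=318237; k=4: 83916+0+37·37·78=190698 → min 190698.
Length 5: M₁..M₅: k=1: 0+190698+35·37·78=291708; k=2: 34965+124875+35·27·78=233550; k=3: 79380+135642+35·47·78=343332; k=4: 116883+0+35·37·78=217893 → min 217893.
Optimal order: (((M₁ M₂) (M₃ M₄)) M₅) with cost 217893.

217893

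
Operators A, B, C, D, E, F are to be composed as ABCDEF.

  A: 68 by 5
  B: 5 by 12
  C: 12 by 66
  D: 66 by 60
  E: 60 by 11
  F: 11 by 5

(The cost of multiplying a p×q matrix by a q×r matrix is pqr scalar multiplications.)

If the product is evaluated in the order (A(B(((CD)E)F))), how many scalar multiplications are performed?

58100

(CD): 12×66 by 66×60 → 12×60, cost 12·66·60 = 47520
((CD)E): 12×60 by 60×11 → 12×11, cost 12·60·11 = 7920; cumulative 55440
(((CD)E)F): 12×11 by 11×5 → 12×5, cost 12·11·5 = 660; cumulative 56100
(B(((CD)E)F)): 5×12 by 12×5 → 5×5, cost 5·12·5 = 300; cumulative 56400
(A(B(((CD)E)F))): 68×5 by 5×5 → 68×5, cost 68·5·5 = 1700; cumulative 58100
Total: 58100 scalar multiplications.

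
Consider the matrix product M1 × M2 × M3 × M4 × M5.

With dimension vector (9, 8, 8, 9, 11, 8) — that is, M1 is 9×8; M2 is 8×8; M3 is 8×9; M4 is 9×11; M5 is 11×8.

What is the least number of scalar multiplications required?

Adjacent pairs: M1M2 = 9·8·8 = 576; M2M3 = 8·8·9 = 576; M3M4 = 8·9·11 = 792; M4M5 = 9·11·8 = 792.
Length 3: M1..M3: k=1: 0+576+9·8·9=1224; k=2: 576+0+9·8·9=1224 → min 1224 | M2..M4: k=2: 0+792+8·8·11=1496; k=3: 576+0+8·9·11=1368 → min 1368 | M3..M5: k=3: 0+792+8·9·8=1368; k=4: 792+0+8·11·8=1496 → min 1368.
Length 4: M1..M4: k=1: 0+1368+9·8·11=2160; k=2: 576+792+9·8·11=2160; k=3: 1224+0+9·9·11=2115 → min 2115 | M2..M5: k=2: 0+1368+8·8·8=1880; k=3: 576+792+8·9·8=1944; k=4: 1368+0+8·11·8=2072 → min 1880.
Length 5: M1..M5: k=1: 0+1880+9·8·8=2456; k=2: 576+1368+9·8·8=2520; k=3: 1224+792+9·9·8=2664; k=4: 2115+0+9·11·8=2907 → min 2456.
Optimal order: (M1 × (M2 × (M3 × (M4 × M5)))) with cost 2456.

2456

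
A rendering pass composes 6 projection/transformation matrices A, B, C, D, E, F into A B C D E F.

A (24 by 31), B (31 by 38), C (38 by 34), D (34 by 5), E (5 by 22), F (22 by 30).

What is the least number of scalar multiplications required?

Adjacent pairs: AB = 24·31·38 = 28272; BC = 31·38·34 = 40052; CD = 38·34·5 = 6460; DE = 34·5·22 = 3740; EF = 5·22·30 = 3300.
Length 3: A..C: k=1: 0+40052+24·31·34=65348; k=2: 28272+0+24·38·34=59280 → min 59280 | B..D: k=2: 0+6460+31·38·5=12350; k=3: 40052+0+31·34·5=45322 → min 12350 | C..E: k=3: 0+3740+38·34·22=32164; k=4: 6460+0+38·5·22=10640 → min 10640 | D..F: k=4: 0+3300+34·5·30=8400; k=5: 3740+0+34·22·30=26180 → min 8400.
Length 4: A..D: k=1: 0+12350+24·31·5=16070; k=2: 28272+6460+24·38·5=39292; k=3: 59280+0+24·34·5=63360 → min 16070 | B..E: k=2: 0+10640+31·38·22=36556; k=3: 40052+3740+31·34·22=66980; k=4: 12350+0+31·5·22=15760 → min 15760 | C..F: k=3: 0+8400+38·34·30=47160; k=4: 6460+3300+38·5·30=15460; k=5: 10640+0+38·22·30=35720 → min 15460.
Length 5: A..E: k=1: 0+15760+24·31·22=32128; k=2: 28272+10640+24·38·22=58976; k=3: 59280+3740+24·34·22=80972; k=4: 16070+0+24·5·22=18710 → min 18710 | B..F: k=2: 0+15460+31·38·30=50800; k=3: 40052+8400+31·34·30=80072; k=4: 12350+3300+31·5·30=20300; k=5: 15760+0+31·22·30=36220 → min 20300.
Length 6: A..F: k=1: 0+20300+24·31·30=42620; k=2: 28272+15460+24·38·30=71092; k=3: 59280+8400+24·34·30=92160; k=4: 16070+3300+24·5·30=22970; k=5: 18710+0+24·22·30=34550 → min 22970.
Optimal order: ((A (B (C D))) (E F)) with cost 22970.

22970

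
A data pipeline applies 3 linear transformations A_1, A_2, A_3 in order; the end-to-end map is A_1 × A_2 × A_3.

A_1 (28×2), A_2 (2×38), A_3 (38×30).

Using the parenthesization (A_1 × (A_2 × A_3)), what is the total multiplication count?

(A_2 × A_3): 2×38 by 38×30 → 2×30, cost 2·38·30 = 2280
(A_1 × (A_2 × A_3)): 28×2 by 2×30 → 28×30, cost 28·2·30 = 1680; cumulative 3960
Total: 3960 scalar multiplications.

3960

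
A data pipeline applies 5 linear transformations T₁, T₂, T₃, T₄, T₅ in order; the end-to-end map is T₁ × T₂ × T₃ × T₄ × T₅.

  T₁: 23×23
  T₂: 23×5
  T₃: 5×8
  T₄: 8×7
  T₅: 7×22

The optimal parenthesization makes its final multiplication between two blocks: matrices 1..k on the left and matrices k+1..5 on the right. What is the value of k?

Adjacent pairs: T₁T₂ = 23·23·5 = 2645; T₂T₃ = 23·5·8 = 920; T₃T₄ = 5·8·7 = 280; T₄T₅ = 8·7·22 = 1232.
Length 3: T₁..T₃: k=1: 0+920+23·23·8=5152; k=2: 2645+0+23·5·8=3565 → min 3565 | T₂..T₄: k=2: 0+280+23·5·7=1085; k=3: 920+0+23·8·7=2208 → min 1085 | T₃..T₅: k=3: 0+1232+5·8·22=2112; k=4: 280+0+5·7·22=1050 → min 1050.
Length 4: T₁..T₄: k=1: 0+1085+23·23·7=4788; k=2: 2645+280+23·5·7=3730; k=3: 3565+0+23·8·7=4853 → min 3730 | T₂..T₅: k=2: 0+1050+23·5·22=3580; k=3: 920+1232+23·8·22=6200; k=4: 1085+0+23·7·22=4627 → min 3580.
Top-level splits: k=1: (T₁..T₁)·(T₂..T₅) → 0+3580+23·23·22 = 15218; k=2: (T₁..T₂)·(T₃..T₅) → 2645+1050+23·5·22 = 6225; k=3: (T₁..T₃)·(T₄..T₅) → 3565+1232+23·8·22 = 8845; k=4: (T₁..T₄)·(T₅..T₅) → 3730+0+23·7·22 = 7272.
Best split is after T₂, i.e. k = 2.

2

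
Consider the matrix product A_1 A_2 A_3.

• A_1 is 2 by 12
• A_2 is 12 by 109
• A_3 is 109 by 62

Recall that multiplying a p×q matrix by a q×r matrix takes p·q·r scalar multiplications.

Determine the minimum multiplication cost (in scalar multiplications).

16132

Order (A_1 (A_2 A_3)): (A_2 A_3): 12×109 by 109×62 → 12×62, cost 12·109·62 = 81096; (A_1 (A_2 A_3)): 2×12 by 12×62 → 2×62, cost 2·12·62 = 1488; cumulative 82584. Total 82584.
Order ((A_1 A_2) A_3): (A_1 A_2): 2×12 by 12×109 → 2×109, cost 2·12·109 = 2616; ((A_1 A_2) A_3): 2×109 by 109×62 → 2×62, cost 2·109·62 = 13516; cumulative 16132. Total 16132.
Minimum: 16132.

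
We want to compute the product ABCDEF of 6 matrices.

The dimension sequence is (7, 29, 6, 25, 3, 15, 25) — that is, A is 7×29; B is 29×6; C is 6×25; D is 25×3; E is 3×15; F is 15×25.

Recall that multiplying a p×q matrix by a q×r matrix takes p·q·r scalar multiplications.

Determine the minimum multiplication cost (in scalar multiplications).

3231

Adjacent pairs: AB = 7·29·6 = 1218; BC = 29·6·25 = 4350; CD = 6·25·3 = 450; DE = 25·3·15 = 1125; EF = 3·15·25 = 1125.
Length 3: A..C: k=1: 0+4350+7·29·25=9425; k=2: 1218+0+7·6·25=2268 → min 2268 | B..D: k=2: 0+450+29·6·3=972; k=3: 4350+0+29·25·3=6525 → min 972 | C..E: k=3: 0+1125+6·25·15=3375; k=4: 450+0+6·3·15=720 → min 720 | D..F: k=4: 0+1125+25·3·25=3000; k=5: 1125+0+25·15·25=10500 → min 3000.
Length 4: A..D: k=1: 0+972+7·29·3=1581; k=2: 1218+450+7·6·3=1794; k=3: 2268+0+7·25·3=2793 → min 1581 | B..E: k=2: 0+720+29·6·15=3330; k=3: 4350+1125+29·25·15=16350; k=4: 972+0+29·3·15=2277 → min 2277 | C..F: k=3: 0+3000+6·25·25=6750; k=4: 450+1125+6·3·25=2025; k=5: 720+0+6·15·25=2970 → min 2025.
Length 5: A..E: k=1: 0+2277+7·29·15=5322; k=2: 1218+720+7·6·15=2568; k=3: 2268+1125+7·25·15=6018; k=4: 1581+0+7·3·15=1896 → min 1896 | B..F: k=2: 0+2025+29·6·25=6375; k=3: 4350+3000+29·25·25=25475; k=4: 972+1125+29·3·25=4272; k=5: 2277+0+29·15·25=13152 → min 4272.
Length 6: A..F: k=1: 0+4272+7·29·25=9347; k=2: 1218+2025+7·6·25=4293; k=3: 2268+3000+7·25·25=9643; k=4: 1581+1125+7·3·25=3231; k=5: 1896+0+7·15·25=4521 → min 3231.
Optimal order: ((A(B(CD)))(EF)) with cost 3231.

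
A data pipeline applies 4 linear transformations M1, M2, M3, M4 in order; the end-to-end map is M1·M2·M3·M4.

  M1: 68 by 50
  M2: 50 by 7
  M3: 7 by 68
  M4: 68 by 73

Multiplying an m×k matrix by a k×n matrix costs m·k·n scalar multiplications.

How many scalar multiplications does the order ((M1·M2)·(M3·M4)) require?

(M1·M2): 68×50 by 50×7 → 68×7, cost 68·50·7 = 23800
(M3·M4): 7×68 by 68×73 → 7×73, cost 7·68·73 = 34748
((M1·M2)·(M3·M4)): 68×7 by 7×73 → 68×73, cost 68·7·73 = 34748; cumulative 93296
Total: 93296 scalar multiplications.

93296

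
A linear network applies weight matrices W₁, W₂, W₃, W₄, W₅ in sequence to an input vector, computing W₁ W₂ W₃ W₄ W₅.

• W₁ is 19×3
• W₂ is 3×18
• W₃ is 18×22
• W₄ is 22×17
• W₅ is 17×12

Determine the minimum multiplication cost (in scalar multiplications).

Adjacent pairs: W₁W₂ = 19·3·18 = 1026; W₂W₃ = 3·18·22 = 1188; W₃W₄ = 18·22·17 = 6732; W₄W₅ = 22·17·12 = 4488.
Length 3: W₁..W₃: k=1: 0+1188+19·3·22=2442; k=2: 1026+0+19·18·22=8550 → min 2442 | W₂..W₄: k=2: 0+6732+3·18·17=7650; k=3: 1188+0+3·22·17=2310 → min 2310 | W₃..W₅: k=3: 0+4488+18·22·12=9240; k=4: 6732+0+18·17·12=10404 → min 9240.
Length 4: W₁..W₄: k=1: 0+2310+19·3·17=3279; k=2: 1026+6732+19·18·17=13572; k=3: 2442+0+19·22·17=9548 → min 3279 | W₂..W₅: k=2: 0+9240+3·18·12=9888; k=3: 1188+4488+3·22·12=6468; k=4: 2310+0+3·17·12=2922 → min 2922.
Length 5: W₁..W₅: k=1: 0+2922+19·3·12=3606; k=2: 1026+9240+19·18·12=14370; k=3: 2442+4488+19·22·12=11946; k=4: 3279+0+19·17·12=7155 → min 3606.
Optimal order: (W₁ (((W₂ W₃) W₄) W₅)) with cost 3606.

3606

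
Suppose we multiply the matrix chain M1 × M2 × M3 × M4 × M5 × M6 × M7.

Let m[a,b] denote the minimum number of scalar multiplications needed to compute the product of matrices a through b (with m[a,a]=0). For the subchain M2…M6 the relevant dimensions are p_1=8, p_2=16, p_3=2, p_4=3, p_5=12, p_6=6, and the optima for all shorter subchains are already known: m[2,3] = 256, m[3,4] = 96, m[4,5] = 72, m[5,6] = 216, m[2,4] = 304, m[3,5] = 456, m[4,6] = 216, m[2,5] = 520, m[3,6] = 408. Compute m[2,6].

m[2,6] = min over k∈[2,5] of m[2,k]+m[k+1,6]+p_{1}·p_k·p_{6}.
k=2: 0 + 408 + 8·16·6 = 1176; k=3: 256 + 216 + 8·2·6 = 568; k=4: 304 + 216 + 8·3·6 = 664; k=5: 520 + 0 + 8·12·6 = 1096.
Minimum: 568 at k=3.

568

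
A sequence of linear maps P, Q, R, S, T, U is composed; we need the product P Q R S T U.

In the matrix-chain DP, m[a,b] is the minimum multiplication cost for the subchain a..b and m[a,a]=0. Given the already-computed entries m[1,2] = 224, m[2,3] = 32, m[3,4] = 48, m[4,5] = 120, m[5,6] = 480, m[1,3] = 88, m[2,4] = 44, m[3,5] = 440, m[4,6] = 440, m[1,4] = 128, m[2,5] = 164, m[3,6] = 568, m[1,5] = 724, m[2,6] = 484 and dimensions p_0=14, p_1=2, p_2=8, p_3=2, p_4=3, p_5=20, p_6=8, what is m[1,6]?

708

m[1,6] = min over k∈[1,5] of m[1,k]+m[k+1,6]+p_{0}·p_k·p_{6}.
k=1: 0 + 484 + 14·2·8 = 708; k=2: 224 + 568 + 14·8·8 = 1688; k=3: 88 + 440 + 14·2·8 = 752; k=4: 128 + 480 + 14·3·8 = 944; k=5: 724 + 0 + 14·20·8 = 2964.
Minimum: 708 at k=1.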